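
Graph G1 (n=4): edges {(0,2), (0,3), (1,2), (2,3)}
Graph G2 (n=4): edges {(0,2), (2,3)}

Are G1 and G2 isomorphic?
No, not isomorphic

The graphs are NOT isomorphic.

Degrees in G1: deg(0)=2, deg(1)=1, deg(2)=3, deg(3)=2.
Sorted degree sequence of G1: [3, 2, 2, 1].
Degrees in G2: deg(0)=1, deg(1)=0, deg(2)=2, deg(3)=1.
Sorted degree sequence of G2: [2, 1, 1, 0].
The (sorted) degree sequence is an isomorphism invariant, so since G1 and G2 have different degree sequences they cannot be isomorphic.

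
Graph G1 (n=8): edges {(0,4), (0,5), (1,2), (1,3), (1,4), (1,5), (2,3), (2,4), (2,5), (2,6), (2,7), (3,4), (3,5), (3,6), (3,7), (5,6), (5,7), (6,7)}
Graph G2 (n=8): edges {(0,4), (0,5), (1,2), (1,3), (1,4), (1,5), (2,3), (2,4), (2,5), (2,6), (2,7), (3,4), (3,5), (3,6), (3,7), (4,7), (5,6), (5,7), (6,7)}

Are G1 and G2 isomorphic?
No, not isomorphic

The graphs are NOT isomorphic.

Counting edges: G1 has 18 edge(s); G2 has 19 edge(s).
Edge count is an isomorphism invariant (a bijection on vertices induces a bijection on edges), so differing edge counts rule out isomorphism.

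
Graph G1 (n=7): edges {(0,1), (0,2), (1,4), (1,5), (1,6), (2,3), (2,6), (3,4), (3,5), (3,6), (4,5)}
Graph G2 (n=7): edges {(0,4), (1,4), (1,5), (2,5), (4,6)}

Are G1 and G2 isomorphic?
No, not isomorphic

The graphs are NOT isomorphic.

Counting triangles (3-cliques): G1 has 3, G2 has 0.
Triangle count is an isomorphism invariant, so differing triangle counts rule out isomorphism.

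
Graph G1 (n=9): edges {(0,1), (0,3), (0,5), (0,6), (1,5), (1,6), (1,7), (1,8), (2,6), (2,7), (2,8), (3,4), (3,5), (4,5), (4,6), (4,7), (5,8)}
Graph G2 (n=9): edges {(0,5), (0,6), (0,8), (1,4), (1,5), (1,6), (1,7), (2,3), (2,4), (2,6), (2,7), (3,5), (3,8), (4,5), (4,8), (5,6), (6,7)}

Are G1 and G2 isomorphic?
Yes, isomorphic

The graphs are isomorphic.
One valid mapping φ: V(G1) → V(G2): 0→1, 1→5, 2→8, 3→7, 4→2, 5→6, 6→4, 7→3, 8→0

Verify φ preserves adjacency — for each edge of G1, its image is an edge of G2:
  (0,1) → (φ(0),φ(1)) = (1,5) ∈ E(G2) ✓
  (0,3) → (φ(0),φ(3)) = (1,7) ∈ E(G2) ✓
  (0,5) → (φ(0),φ(5)) = (1,6) ∈ E(G2) ✓
  (0,6) → (φ(0),φ(6)) = (1,4) ∈ E(G2) ✓
  (1,5) → (φ(1),φ(5)) = (5,6) ∈ E(G2) ✓
  (1,6) → (φ(1),φ(6)) = (4,5) ∈ E(G2) ✓
  (1,7) → (φ(1),φ(7)) = (3,5) ∈ E(G2) ✓
  (1,8) → (φ(1),φ(8)) = (0,5) ∈ E(G2) ✓
  (2,6) → (φ(2),φ(6)) = (4,8) ∈ E(G2) ✓
  (2,7) → (φ(2),φ(7)) = (3,8) ∈ E(G2) ✓
  (2,8) → (φ(2),φ(8)) = (0,8) ∈ E(G2) ✓
  (3,4) → (φ(3),φ(4)) = (2,7) ∈ E(G2) ✓
  (3,5) → (φ(3),φ(5)) = (6,7) ∈ E(G2) ✓
  (4,5) → (φ(4),φ(5)) = (2,6) ∈ E(G2) ✓
  (4,6) → (φ(4),φ(6)) = (2,4) ∈ E(G2) ✓
  (4,7) → (φ(4),φ(7)) = (2,3) ∈ E(G2) ✓
  (5,8) → (φ(5),φ(8)) = (0,6) ∈ E(G2) ✓
All 17 edges of G1 map to edges of G2, and |E(G1)| = |E(G2)| = 17, so φ is a bijection on edges as well as vertices. Hence G1 ≅ G2.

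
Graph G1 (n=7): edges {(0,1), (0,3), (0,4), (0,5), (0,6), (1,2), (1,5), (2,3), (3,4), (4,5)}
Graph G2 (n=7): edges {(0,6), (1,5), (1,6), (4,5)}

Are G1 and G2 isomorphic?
No, not isomorphic

The graphs are NOT isomorphic.

Connected components of G1: 1 component(s) with vertex sets [[0, 1, 2, 3, 4, 5, 6]], sizes [7].
Connected components of G2: 3 component(s) with vertex sets [[2], [3], [0, 1, 4, 5, 6]], sizes [1, 1, 5].
The number of connected components (and the multiset of component sizes) is an isomorphism invariant — an isomorphism maps each component of G1 bijectively onto a component of G2. Since G1 has 1 component(s) and G2 has 3, they cannot be isomorphic.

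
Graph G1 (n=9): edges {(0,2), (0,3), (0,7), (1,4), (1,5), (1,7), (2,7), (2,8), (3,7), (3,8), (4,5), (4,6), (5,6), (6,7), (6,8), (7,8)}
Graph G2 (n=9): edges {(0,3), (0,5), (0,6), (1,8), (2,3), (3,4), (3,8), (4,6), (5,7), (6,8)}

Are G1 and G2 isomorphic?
No, not isomorphic

The graphs are NOT isomorphic.

Degrees in G1: deg(0)=3, deg(1)=3, deg(2)=3, deg(3)=3, deg(4)=3, deg(5)=3, deg(6)=4, deg(7)=6, deg(8)=4.
Sorted degree sequence of G1: [6, 4, 4, 3, 3, 3, 3, 3, 3].
Degrees in G2: deg(0)=3, deg(1)=1, deg(2)=1, deg(3)=4, deg(4)=2, deg(5)=2, deg(6)=3, deg(7)=1, deg(8)=3.
Sorted degree sequence of G2: [4, 3, 3, 3, 2, 2, 1, 1, 1].
The (sorted) degree sequence is an isomorphism invariant, so since G1 and G2 have different degree sequences they cannot be isomorphic.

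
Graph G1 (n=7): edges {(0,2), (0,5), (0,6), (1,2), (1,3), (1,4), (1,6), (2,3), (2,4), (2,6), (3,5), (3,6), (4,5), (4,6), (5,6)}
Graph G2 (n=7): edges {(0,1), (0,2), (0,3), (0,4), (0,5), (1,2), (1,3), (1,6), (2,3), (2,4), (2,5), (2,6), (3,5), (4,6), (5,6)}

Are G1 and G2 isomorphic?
Yes, isomorphic

The graphs are isomorphic.
One valid mapping φ: V(G1) → V(G2): 0→4, 1→3, 2→0, 3→5, 4→1, 5→6, 6→2

Verify φ preserves adjacency — for each edge of G1, its image is an edge of G2:
  (0,2) → (φ(0),φ(2)) = (0,4) ∈ E(G2) ✓
  (0,5) → (φ(0),φ(5)) = (4,6) ∈ E(G2) ✓
  (0,6) → (φ(0),φ(6)) = (2,4) ∈ E(G2) ✓
  (1,2) → (φ(1),φ(2)) = (0,3) ∈ E(G2) ✓
  (1,3) → (φ(1),φ(3)) = (3,5) ∈ E(G2) ✓
  (1,4) → (φ(1),φ(4)) = (1,3) ∈ E(G2) ✓
  (1,6) → (φ(1),φ(6)) = (2,3) ∈ E(G2) ✓
  (2,3) → (φ(2),φ(3)) = (0,5) ∈ E(G2) ✓
  (2,4) → (φ(2),φ(4)) = (0,1) ∈ E(G2) ✓
  (2,6) → (φ(2),φ(6)) = (0,2) ∈ E(G2) ✓
  (3,5) → (φ(3),φ(5)) = (5,6) ∈ E(G2) ✓
  (3,6) → (φ(3),φ(6)) = (2,5) ∈ E(G2) ✓
  (4,5) → (φ(4),φ(5)) = (1,6) ∈ E(G2) ✓
  (4,6) → (φ(4),φ(6)) = (1,2) ∈ E(G2) ✓
  (5,6) → (φ(5),φ(6)) = (2,6) ∈ E(G2) ✓
All 15 edges of G1 map to edges of G2, and |E(G1)| = |E(G2)| = 15, so φ is a bijection on edges as well as vertices. Hence G1 ≅ G2.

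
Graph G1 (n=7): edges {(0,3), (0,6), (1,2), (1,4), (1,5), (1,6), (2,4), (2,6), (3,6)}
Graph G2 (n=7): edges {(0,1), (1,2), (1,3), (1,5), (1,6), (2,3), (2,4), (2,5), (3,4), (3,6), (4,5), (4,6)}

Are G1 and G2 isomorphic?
No, not isomorphic

The graphs are NOT isomorphic.

Degrees in G1: deg(0)=2, deg(1)=4, deg(2)=3, deg(3)=2, deg(4)=2, deg(5)=1, deg(6)=4.
Sorted degree sequence of G1: [4, 4, 3, 2, 2, 2, 1].
Degrees in G2: deg(0)=1, deg(1)=5, deg(2)=4, deg(3)=4, deg(4)=4, deg(5)=3, deg(6)=3.
Sorted degree sequence of G2: [5, 4, 4, 4, 3, 3, 1].
The (sorted) degree sequence is an isomorphism invariant, so since G1 and G2 have different degree sequences they cannot be isomorphic.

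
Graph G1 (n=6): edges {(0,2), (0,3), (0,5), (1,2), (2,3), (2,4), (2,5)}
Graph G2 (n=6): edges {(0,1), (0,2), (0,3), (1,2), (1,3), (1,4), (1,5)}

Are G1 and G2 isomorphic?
Yes, isomorphic

The graphs are isomorphic.
One valid mapping φ: V(G1) → V(G2): 0→0, 1→5, 2→1, 3→2, 4→4, 5→3

Verify φ preserves adjacency — for each edge of G1, its image is an edge of G2:
  (0,2) → (φ(0),φ(2)) = (0,1) ∈ E(G2) ✓
  (0,3) → (φ(0),φ(3)) = (0,2) ∈ E(G2) ✓
  (0,5) → (φ(0),φ(5)) = (0,3) ∈ E(G2) ✓
  (1,2) → (φ(1),φ(2)) = (1,5) ∈ E(G2) ✓
  (2,3) → (φ(2),φ(3)) = (1,2) ∈ E(G2) ✓
  (2,4) → (φ(2),φ(4)) = (1,4) ∈ E(G2) ✓
  (2,5) → (φ(2),φ(5)) = (1,3) ∈ E(G2) ✓
All 7 edges of G1 map to edges of G2, and |E(G1)| = |E(G2)| = 7, so φ is a bijection on edges as well as vertices. Hence G1 ≅ G2.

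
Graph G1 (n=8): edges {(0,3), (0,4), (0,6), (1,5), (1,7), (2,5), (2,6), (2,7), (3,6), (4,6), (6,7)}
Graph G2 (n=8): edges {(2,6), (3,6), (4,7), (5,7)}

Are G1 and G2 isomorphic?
No, not isomorphic

The graphs are NOT isomorphic.

Connected components of G1: 1 component(s) with vertex sets [[0, 1, 2, 3, 4, 5, 6, 7]], sizes [8].
Connected components of G2: 4 component(s) with vertex sets [[0], [1], [2, 3, 6], [4, 5, 7]], sizes [1, 1, 3, 3].
The number of connected components (and the multiset of component sizes) is an isomorphism invariant — an isomorphism maps each component of G1 bijectively onto a component of G2. Since G1 has 1 component(s) and G2 has 4, they cannot be isomorphic.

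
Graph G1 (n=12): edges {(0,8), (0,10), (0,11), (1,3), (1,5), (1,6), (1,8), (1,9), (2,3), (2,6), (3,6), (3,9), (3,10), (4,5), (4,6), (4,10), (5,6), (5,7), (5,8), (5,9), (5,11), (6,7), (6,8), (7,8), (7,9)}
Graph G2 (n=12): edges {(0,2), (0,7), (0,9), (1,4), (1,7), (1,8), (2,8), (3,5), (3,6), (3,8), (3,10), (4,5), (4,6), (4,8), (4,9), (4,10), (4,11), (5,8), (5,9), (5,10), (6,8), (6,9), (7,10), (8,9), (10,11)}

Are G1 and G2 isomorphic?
Yes, isomorphic

The graphs are isomorphic.
One valid mapping φ: V(G1) → V(G2): 0→0, 1→5, 2→11, 3→10, 4→1, 5→8, 6→4, 7→6, 8→9, 9→3, 10→7, 11→2

Verify φ preserves adjacency — for each edge of G1, its image is an edge of G2:
  (0,8) → (φ(0),φ(8)) = (0,9) ∈ E(G2) ✓
  (0,10) → (φ(0),φ(10)) = (0,7) ∈ E(G2) ✓
  (0,11) → (φ(0),φ(11)) = (0,2) ∈ E(G2) ✓
  (1,3) → (φ(1),φ(3)) = (5,10) ∈ E(G2) ✓
  (1,5) → (φ(1),φ(5)) = (5,8) ∈ E(G2) ✓
  (1,6) → (φ(1),φ(6)) = (4,5) ∈ E(G2) ✓
  (1,8) → (φ(1),φ(8)) = (5,9) ∈ E(G2) ✓
  (1,9) → (φ(1),φ(9)) = (3,5) ∈ E(G2) ✓
  (2,3) → (φ(2),φ(3)) = (10,11) ∈ E(G2) ✓
  (2,6) → (φ(2),φ(6)) = (4,11) ∈ E(G2) ✓
  (3,6) → (φ(3),φ(6)) = (4,10) ∈ E(G2) ✓
  (3,9) → (φ(3),φ(9)) = (3,10) ∈ E(G2) ✓
  (3,10) → (φ(3),φ(10)) = (7,10) ∈ E(G2) ✓
  (4,5) → (φ(4),φ(5)) = (1,8) ∈ E(G2) ✓
  (4,6) → (φ(4),φ(6)) = (1,4) ∈ E(G2) ✓
  (4,10) → (φ(4),φ(10)) = (1,7) ∈ E(G2) ✓
  (5,6) → (φ(5),φ(6)) = (4,8) ∈ E(G2) ✓
  (5,7) → (φ(5),φ(7)) = (6,8) ∈ E(G2) ✓
  (5,8) → (φ(5),φ(8)) = (8,9) ∈ E(G2) ✓
  (5,9) → (φ(5),φ(9)) = (3,8) ∈ E(G2) ✓
  (5,11) → (φ(5),φ(11)) = (2,8) ∈ E(G2) ✓
  (6,7) → (φ(6),φ(7)) = (4,6) ∈ E(G2) ✓
  (6,8) → (φ(6),φ(8)) = (4,9) ∈ E(G2) ✓
  (7,8) → (φ(7),φ(8)) = (6,9) ∈ E(G2) ✓
  (7,9) → (φ(7),φ(9)) = (3,6) ∈ E(G2) ✓
All 25 edges of G1 map to edges of G2, and |E(G1)| = |E(G2)| = 25, so φ is a bijection on edges as well as vertices. Hence G1 ≅ G2.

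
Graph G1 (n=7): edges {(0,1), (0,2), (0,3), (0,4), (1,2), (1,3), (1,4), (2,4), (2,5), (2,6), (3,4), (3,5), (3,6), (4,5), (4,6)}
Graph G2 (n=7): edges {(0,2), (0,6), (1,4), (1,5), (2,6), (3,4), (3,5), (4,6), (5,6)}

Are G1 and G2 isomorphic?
No, not isomorphic

The graphs are NOT isomorphic.

Counting triangles (3-cliques): G1 has 11, G2 has 1.
Triangle count is an isomorphism invariant, so differing triangle counts rule out isomorphism.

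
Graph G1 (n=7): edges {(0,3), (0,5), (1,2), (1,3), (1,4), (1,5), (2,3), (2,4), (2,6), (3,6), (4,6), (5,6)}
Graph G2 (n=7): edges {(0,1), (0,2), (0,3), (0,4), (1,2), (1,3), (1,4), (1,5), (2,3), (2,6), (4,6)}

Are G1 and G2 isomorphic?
No, not isomorphic

The graphs are NOT isomorphic.

Degrees in G1: deg(0)=2, deg(1)=4, deg(2)=4, deg(3)=4, deg(4)=3, deg(5)=3, deg(6)=4.
Sorted degree sequence of G1: [4, 4, 4, 4, 3, 3, 2].
Degrees in G2: deg(0)=4, deg(1)=5, deg(2)=4, deg(3)=3, deg(4)=3, deg(5)=1, deg(6)=2.
Sorted degree sequence of G2: [5, 4, 4, 3, 3, 2, 1].
The (sorted) degree sequence is an isomorphism invariant, so since G1 and G2 have different degree sequences they cannot be isomorphic.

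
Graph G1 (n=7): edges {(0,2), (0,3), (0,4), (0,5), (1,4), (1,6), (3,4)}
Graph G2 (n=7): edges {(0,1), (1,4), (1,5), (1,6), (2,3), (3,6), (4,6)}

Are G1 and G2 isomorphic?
Yes, isomorphic

The graphs are isomorphic.
One valid mapping φ: V(G1) → V(G2): 0→1, 1→3, 2→0, 3→4, 4→6, 5→5, 6→2

Verify φ preserves adjacency — for each edge of G1, its image is an edge of G2:
  (0,2) → (φ(0),φ(2)) = (0,1) ∈ E(G2) ✓
  (0,3) → (φ(0),φ(3)) = (1,4) ∈ E(G2) ✓
  (0,4) → (φ(0),φ(4)) = (1,6) ∈ E(G2) ✓
  (0,5) → (φ(0),φ(5)) = (1,5) ∈ E(G2) ✓
  (1,4) → (φ(1),φ(4)) = (3,6) ∈ E(G2) ✓
  (1,6) → (φ(1),φ(6)) = (2,3) ∈ E(G2) ✓
  (3,4) → (φ(3),φ(4)) = (4,6) ∈ E(G2) ✓
All 7 edges of G1 map to edges of G2, and |E(G1)| = |E(G2)| = 7, so φ is a bijection on edges as well as vertices. Hence G1 ≅ G2.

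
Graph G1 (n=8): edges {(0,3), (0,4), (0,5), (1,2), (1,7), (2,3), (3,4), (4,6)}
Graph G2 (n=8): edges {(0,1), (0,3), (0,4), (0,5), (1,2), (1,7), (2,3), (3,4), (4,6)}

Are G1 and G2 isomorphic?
No, not isomorphic

The graphs are NOT isomorphic.

Counting edges: G1 has 8 edge(s); G2 has 9 edge(s).
Edge count is an isomorphism invariant (a bijection on vertices induces a bijection on edges), so differing edge counts rule out isomorphism.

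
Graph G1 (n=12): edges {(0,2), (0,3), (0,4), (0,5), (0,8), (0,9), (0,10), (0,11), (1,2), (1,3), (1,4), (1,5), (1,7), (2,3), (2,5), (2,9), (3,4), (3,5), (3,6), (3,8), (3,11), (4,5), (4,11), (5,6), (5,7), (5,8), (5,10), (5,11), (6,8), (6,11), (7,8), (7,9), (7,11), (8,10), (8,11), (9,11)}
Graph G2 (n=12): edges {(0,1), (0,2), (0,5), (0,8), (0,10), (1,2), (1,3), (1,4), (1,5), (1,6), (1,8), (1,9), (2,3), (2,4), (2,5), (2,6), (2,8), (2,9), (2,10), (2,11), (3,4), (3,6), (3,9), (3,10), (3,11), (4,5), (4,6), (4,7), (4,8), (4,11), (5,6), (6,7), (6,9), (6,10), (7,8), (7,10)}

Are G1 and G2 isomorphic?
Yes, isomorphic

The graphs are isomorphic.
One valid mapping φ: V(G1) → V(G2): 0→4, 1→0, 2→8, 3→1, 4→5, 5→2, 6→9, 7→10, 8→3, 9→7, 10→11, 11→6

Verify φ preserves adjacency — for each edge of G1, its image is an edge of G2:
  (0,2) → (φ(0),φ(2)) = (4,8) ∈ E(G2) ✓
  (0,3) → (φ(0),φ(3)) = (1,4) ∈ E(G2) ✓
  (0,4) → (φ(0),φ(4)) = (4,5) ∈ E(G2) ✓
  (0,5) → (φ(0),φ(5)) = (2,4) ∈ E(G2) ✓
  (0,8) → (φ(0),φ(8)) = (3,4) ∈ E(G2) ✓
  (0,9) → (φ(0),φ(9)) = (4,7) ∈ E(G2) ✓
  (0,10) → (φ(0),φ(10)) = (4,11) ∈ E(G2) ✓
  (0,11) → (φ(0),φ(11)) = (4,6) ∈ E(G2) ✓
  (1,2) → (φ(1),φ(2)) = (0,8) ∈ E(G2) ✓
  (1,3) → (φ(1),φ(3)) = (0,1) ∈ E(G2) ✓
  (1,4) → (φ(1),φ(4)) = (0,5) ∈ E(G2) ✓
  (1,5) → (φ(1),φ(5)) = (0,2) ∈ E(G2) ✓
  (1,7) → (φ(1),φ(7)) = (0,10) ∈ E(G2) ✓
  (2,3) → (φ(2),φ(3)) = (1,8) ∈ E(G2) ✓
  (2,5) → (φ(2),φ(5)) = (2,8) ∈ E(G2) ✓
  (2,9) → (φ(2),φ(9)) = (7,8) ∈ E(G2) ✓
  (3,4) → (φ(3),φ(4)) = (1,5) ∈ E(G2) ✓
  (3,5) → (φ(3),φ(5)) = (1,2) ∈ E(G2) ✓
  (3,6) → (φ(3),φ(6)) = (1,9) ∈ E(G2) ✓
  (3,8) → (φ(3),φ(8)) = (1,3) ∈ E(G2) ✓
  (3,11) → (φ(3),φ(11)) = (1,6) ∈ E(G2) ✓
  (4,5) → (φ(4),φ(5)) = (2,5) ∈ E(G2) ✓
  (4,11) → (φ(4),φ(11)) = (5,6) ∈ E(G2) ✓
  (5,6) → (φ(5),φ(6)) = (2,9) ∈ E(G2) ✓
  (5,7) → (φ(5),φ(7)) = (2,10) ∈ E(G2) ✓
  (5,8) → (φ(5),φ(8)) = (2,3) ∈ E(G2) ✓
  (5,10) → (φ(5),φ(10)) = (2,11) ∈ E(G2) ✓
  (5,11) → (φ(5),φ(11)) = (2,6) ∈ E(G2) ✓
  (6,8) → (φ(6),φ(8)) = (3,9) ∈ E(G2) ✓
  (6,11) → (φ(6),φ(11)) = (6,9) ∈ E(G2) ✓
  (7,8) → (φ(7),φ(8)) = (3,10) ∈ E(G2) ✓
  (7,9) → (φ(7),φ(9)) = (7,10) ∈ E(G2) ✓
  (7,11) → (φ(7),φ(11)) = (6,10) ∈ E(G2) ✓
  (8,10) → (φ(8),φ(10)) = (3,11) ∈ E(G2) ✓
  (8,11) → (φ(8),φ(11)) = (3,6) ∈ E(G2) ✓
  (9,11) → (φ(9),φ(11)) = (6,7) ∈ E(G2) ✓
All 36 edges of G1 map to edges of G2, and |E(G1)| = |E(G2)| = 36, so φ is a bijection on edges as well as vertices. Hence G1 ≅ G2.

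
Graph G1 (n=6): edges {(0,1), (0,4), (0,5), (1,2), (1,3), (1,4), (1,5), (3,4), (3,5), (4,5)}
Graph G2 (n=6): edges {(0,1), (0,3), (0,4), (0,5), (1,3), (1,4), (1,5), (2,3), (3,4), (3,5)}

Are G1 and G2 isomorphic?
Yes, isomorphic

The graphs are isomorphic.
One valid mapping φ: V(G1) → V(G2): 0→4, 1→3, 2→2, 3→5, 4→0, 5→1

Verify φ preserves adjacency — for each edge of G1, its image is an edge of G2:
  (0,1) → (φ(0),φ(1)) = (3,4) ∈ E(G2) ✓
  (0,4) → (φ(0),φ(4)) = (0,4) ∈ E(G2) ✓
  (0,5) → (φ(0),φ(5)) = (1,4) ∈ E(G2) ✓
  (1,2) → (φ(1),φ(2)) = (2,3) ∈ E(G2) ✓
  (1,3) → (φ(1),φ(3)) = (3,5) ∈ E(G2) ✓
  (1,4) → (φ(1),φ(4)) = (0,3) ∈ E(G2) ✓
  (1,5) → (φ(1),φ(5)) = (1,3) ∈ E(G2) ✓
  (3,4) → (φ(3),φ(4)) = (0,5) ∈ E(G2) ✓
  (3,5) → (φ(3),φ(5)) = (1,5) ∈ E(G2) ✓
  (4,5) → (φ(4),φ(5)) = (0,1) ∈ E(G2) ✓
All 10 edges of G1 map to edges of G2, and |E(G1)| = |E(G2)| = 10, so φ is a bijection on edges as well as vertices. Hence G1 ≅ G2.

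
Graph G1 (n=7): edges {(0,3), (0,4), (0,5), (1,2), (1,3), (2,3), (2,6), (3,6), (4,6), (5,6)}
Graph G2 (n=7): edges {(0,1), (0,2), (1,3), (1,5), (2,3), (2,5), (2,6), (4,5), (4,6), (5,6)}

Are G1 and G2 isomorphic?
Yes, isomorphic

The graphs are isomorphic.
One valid mapping φ: V(G1) → V(G2): 0→1, 1→4, 2→6, 3→5, 4→3, 5→0, 6→2

Verify φ preserves adjacency — for each edge of G1, its image is an edge of G2:
  (0,3) → (φ(0),φ(3)) = (1,5) ∈ E(G2) ✓
  (0,4) → (φ(0),φ(4)) = (1,3) ∈ E(G2) ✓
  (0,5) → (φ(0),φ(5)) = (0,1) ∈ E(G2) ✓
  (1,2) → (φ(1),φ(2)) = (4,6) ∈ E(G2) ✓
  (1,3) → (φ(1),φ(3)) = (4,5) ∈ E(G2) ✓
  (2,3) → (φ(2),φ(3)) = (5,6) ∈ E(G2) ✓
  (2,6) → (φ(2),φ(6)) = (2,6) ∈ E(G2) ✓
  (3,6) → (φ(3),φ(6)) = (2,5) ∈ E(G2) ✓
  (4,6) → (φ(4),φ(6)) = (2,3) ∈ E(G2) ✓
  (5,6) → (φ(5),φ(6)) = (0,2) ∈ E(G2) ✓
All 10 edges of G1 map to edges of G2, and |E(G1)| = |E(G2)| = 10, so φ is a bijection on edges as well as vertices. Hence G1 ≅ G2.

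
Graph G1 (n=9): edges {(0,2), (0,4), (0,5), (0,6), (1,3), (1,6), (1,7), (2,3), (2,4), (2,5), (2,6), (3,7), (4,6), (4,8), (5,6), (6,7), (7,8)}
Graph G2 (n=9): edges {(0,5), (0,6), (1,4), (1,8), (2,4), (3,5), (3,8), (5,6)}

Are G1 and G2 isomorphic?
No, not isomorphic

The graphs are NOT isomorphic.

Connected components of G1: 1 component(s) with vertex sets [[0, 1, 2, 3, 4, 5, 6, 7, 8]], sizes [9].
Connected components of G2: 2 component(s) with vertex sets [[7], [0, 1, 2, 3, 4, 5, 6, 8]], sizes [1, 8].
The number of connected components (and the multiset of component sizes) is an isomorphism invariant — an isomorphism maps each component of G1 bijectively onto a component of G2. Since G1 has 1 component(s) and G2 has 2, they cannot be isomorphic.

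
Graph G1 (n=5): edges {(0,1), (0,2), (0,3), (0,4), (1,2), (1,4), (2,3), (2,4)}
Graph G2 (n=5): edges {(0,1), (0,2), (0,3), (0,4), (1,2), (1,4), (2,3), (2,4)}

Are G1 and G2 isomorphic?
Yes, isomorphic

The graphs are isomorphic.
One valid mapping φ: V(G1) → V(G2): 0→0, 1→1, 2→2, 3→3, 4→4

Verify φ preserves adjacency — for each edge of G1, its image is an edge of G2:
  (0,1) → (φ(0),φ(1)) = (0,1) ∈ E(G2) ✓
  (0,2) → (φ(0),φ(2)) = (0,2) ∈ E(G2) ✓
  (0,3) → (φ(0),φ(3)) = (0,3) ∈ E(G2) ✓
  (0,4) → (φ(0),φ(4)) = (0,4) ∈ E(G2) ✓
  (1,2) → (φ(1),φ(2)) = (1,2) ∈ E(G2) ✓
  (1,4) → (φ(1),φ(4)) = (1,4) ∈ E(G2) ✓
  (2,3) → (φ(2),φ(3)) = (2,3) ∈ E(G2) ✓
  (2,4) → (φ(2),φ(4)) = (2,4) ∈ E(G2) ✓
All 8 edges of G1 map to edges of G2, and |E(G1)| = |E(G2)| = 8, so φ is a bijection on edges as well as vertices. Hence G1 ≅ G2.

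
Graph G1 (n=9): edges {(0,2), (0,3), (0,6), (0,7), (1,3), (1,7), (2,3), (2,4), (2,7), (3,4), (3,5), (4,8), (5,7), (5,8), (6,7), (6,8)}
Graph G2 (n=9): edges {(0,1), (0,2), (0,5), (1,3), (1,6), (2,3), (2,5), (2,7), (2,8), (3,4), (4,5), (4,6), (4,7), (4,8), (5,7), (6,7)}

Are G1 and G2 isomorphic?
Yes, isomorphic

The graphs are isomorphic.
One valid mapping φ: V(G1) → V(G2): 0→7, 1→8, 2→5, 3→2, 4→0, 5→3, 6→6, 7→4, 8→1

Verify φ preserves adjacency — for each edge of G1, its image is an edge of G2:
  (0,2) → (φ(0),φ(2)) = (5,7) ∈ E(G2) ✓
  (0,3) → (φ(0),φ(3)) = (2,7) ∈ E(G2) ✓
  (0,6) → (φ(0),φ(6)) = (6,7) ∈ E(G2) ✓
  (0,7) → (φ(0),φ(7)) = (4,7) ∈ E(G2) ✓
  (1,3) → (φ(1),φ(3)) = (2,8) ∈ E(G2) ✓
  (1,7) → (φ(1),φ(7)) = (4,8) ∈ E(G2) ✓
  (2,3) → (φ(2),φ(3)) = (2,5) ∈ E(G2) ✓
  (2,4) → (φ(2),φ(4)) = (0,5) ∈ E(G2) ✓
  (2,7) → (φ(2),φ(7)) = (4,5) ∈ E(G2) ✓
  (3,4) → (φ(3),φ(4)) = (0,2) ∈ E(G2) ✓
  (3,5) → (φ(3),φ(5)) = (2,3) ∈ E(G2) ✓
  (4,8) → (φ(4),φ(8)) = (0,1) ∈ E(G2) ✓
  (5,7) → (φ(5),φ(7)) = (3,4) ∈ E(G2) ✓
  (5,8) → (φ(5),φ(8)) = (1,3) ∈ E(G2) ✓
  (6,7) → (φ(6),φ(7)) = (4,6) ∈ E(G2) ✓
  (6,8) → (φ(6),φ(8)) = (1,6) ∈ E(G2) ✓
All 16 edges of G1 map to edges of G2, and |E(G1)| = |E(G2)| = 16, so φ is a bijection on edges as well as vertices. Hence G1 ≅ G2.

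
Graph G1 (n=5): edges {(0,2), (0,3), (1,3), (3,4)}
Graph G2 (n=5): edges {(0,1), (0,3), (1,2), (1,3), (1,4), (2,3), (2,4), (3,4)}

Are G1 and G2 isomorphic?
No, not isomorphic

The graphs are NOT isomorphic.

Counting triangles (3-cliques): G1 has 0, G2 has 5.
Triangle count is an isomorphism invariant, so differing triangle counts rule out isomorphism.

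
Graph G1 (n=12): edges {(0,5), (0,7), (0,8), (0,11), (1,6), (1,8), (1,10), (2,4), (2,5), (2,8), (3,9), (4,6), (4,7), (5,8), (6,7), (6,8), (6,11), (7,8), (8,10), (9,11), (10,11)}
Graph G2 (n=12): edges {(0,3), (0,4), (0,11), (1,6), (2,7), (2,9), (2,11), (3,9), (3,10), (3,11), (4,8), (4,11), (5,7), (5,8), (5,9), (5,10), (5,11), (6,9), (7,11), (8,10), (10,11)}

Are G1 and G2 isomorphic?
Yes, isomorphic

The graphs are isomorphic.
One valid mapping φ: V(G1) → V(G2): 0→3, 1→7, 2→4, 3→1, 4→8, 5→0, 6→5, 7→10, 8→11, 9→6, 10→2, 11→9

Verify φ preserves adjacency — for each edge of G1, its image is an edge of G2:
  (0,5) → (φ(0),φ(5)) = (0,3) ∈ E(G2) ✓
  (0,7) → (φ(0),φ(7)) = (3,10) ∈ E(G2) ✓
  (0,8) → (φ(0),φ(8)) = (3,11) ∈ E(G2) ✓
  (0,11) → (φ(0),φ(11)) = (3,9) ∈ E(G2) ✓
  (1,6) → (φ(1),φ(6)) = (5,7) ∈ E(G2) ✓
  (1,8) → (φ(1),φ(8)) = (7,11) ∈ E(G2) ✓
  (1,10) → (φ(1),φ(10)) = (2,7) ∈ E(G2) ✓
  (2,4) → (φ(2),φ(4)) = (4,8) ∈ E(G2) ✓
  (2,5) → (φ(2),φ(5)) = (0,4) ∈ E(G2) ✓
  (2,8) → (φ(2),φ(8)) = (4,11) ∈ E(G2) ✓
  (3,9) → (φ(3),φ(9)) = (1,6) ∈ E(G2) ✓
  (4,6) → (φ(4),φ(6)) = (5,8) ∈ E(G2) ✓
  (4,7) → (φ(4),φ(7)) = (8,10) ∈ E(G2) ✓
  (5,8) → (φ(5),φ(8)) = (0,11) ∈ E(G2) ✓
  (6,7) → (φ(6),φ(7)) = (5,10) ∈ E(G2) ✓
  (6,8) → (φ(6),φ(8)) = (5,11) ∈ E(G2) ✓
  (6,11) → (φ(6),φ(11)) = (5,9) ∈ E(G2) ✓
  (7,8) → (φ(7),φ(8)) = (10,11) ∈ E(G2) ✓
  (8,10) → (φ(8),φ(10)) = (2,11) ∈ E(G2) ✓
  (9,11) → (φ(9),φ(11)) = (6,9) ∈ E(G2) ✓
  (10,11) → (φ(10),φ(11)) = (2,9) ∈ E(G2) ✓
All 21 edges of G1 map to edges of G2, and |E(G1)| = |E(G2)| = 21, so φ is a bijection on edges as well as vertices. Hence G1 ≅ G2.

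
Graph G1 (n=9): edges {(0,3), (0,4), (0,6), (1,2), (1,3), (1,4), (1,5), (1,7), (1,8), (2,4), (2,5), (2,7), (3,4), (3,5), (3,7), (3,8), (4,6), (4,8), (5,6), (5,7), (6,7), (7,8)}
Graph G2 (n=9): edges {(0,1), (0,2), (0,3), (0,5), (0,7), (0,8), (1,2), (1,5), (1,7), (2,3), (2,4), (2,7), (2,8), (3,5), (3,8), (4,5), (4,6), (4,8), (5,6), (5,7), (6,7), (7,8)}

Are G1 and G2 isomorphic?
Yes, isomorphic

The graphs are isomorphic.
One valid mapping φ: V(G1) → V(G2): 0→6, 1→0, 2→3, 3→7, 4→5, 5→8, 6→4, 7→2, 8→1

Verify φ preserves adjacency — for each edge of G1, its image is an edge of G2:
  (0,3) → (φ(0),φ(3)) = (6,7) ∈ E(G2) ✓
  (0,4) → (φ(0),φ(4)) = (5,6) ∈ E(G2) ✓
  (0,6) → (φ(0),φ(6)) = (4,6) ∈ E(G2) ✓
  (1,2) → (φ(1),φ(2)) = (0,3) ∈ E(G2) ✓
  (1,3) → (φ(1),φ(3)) = (0,7) ∈ E(G2) ✓
  (1,4) → (φ(1),φ(4)) = (0,5) ∈ E(G2) ✓
  (1,5) → (φ(1),φ(5)) = (0,8) ∈ E(G2) ✓
  (1,7) → (φ(1),φ(7)) = (0,2) ∈ E(G2) ✓
  (1,8) → (φ(1),φ(8)) = (0,1) ∈ E(G2) ✓
  (2,4) → (φ(2),φ(4)) = (3,5) ∈ E(G2) ✓
  (2,5) → (φ(2),φ(5)) = (3,8) ∈ E(G2) ✓
  (2,7) → (φ(2),φ(7)) = (2,3) ∈ E(G2) ✓
  (3,4) → (φ(3),φ(4)) = (5,7) ∈ E(G2) ✓
  (3,5) → (φ(3),φ(5)) = (7,8) ∈ E(G2) ✓
  (3,7) → (φ(3),φ(7)) = (2,7) ∈ E(G2) ✓
  (3,8) → (φ(3),φ(8)) = (1,7) ∈ E(G2) ✓
  (4,6) → (φ(4),φ(6)) = (4,5) ∈ E(G2) ✓
  (4,8) → (φ(4),φ(8)) = (1,5) ∈ E(G2) ✓
  (5,6) → (φ(5),φ(6)) = (4,8) ∈ E(G2) ✓
  (5,7) → (φ(5),φ(7)) = (2,8) ∈ E(G2) ✓
  (6,7) → (φ(6),φ(7)) = (2,4) ∈ E(G2) ✓
  (7,8) → (φ(7),φ(8)) = (1,2) ∈ E(G2) ✓
All 22 edges of G1 map to edges of G2, and |E(G1)| = |E(G2)| = 22, so φ is a bijection on edges as well as vertices. Hence G1 ≅ G2.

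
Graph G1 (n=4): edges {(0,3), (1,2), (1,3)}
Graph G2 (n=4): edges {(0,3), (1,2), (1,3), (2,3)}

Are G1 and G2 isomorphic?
No, not isomorphic

The graphs are NOT isomorphic.

Counting edges: G1 has 3 edge(s); G2 has 4 edge(s).
Edge count is an isomorphism invariant (a bijection on vertices induces a bijection on edges), so differing edge counts rule out isomorphism.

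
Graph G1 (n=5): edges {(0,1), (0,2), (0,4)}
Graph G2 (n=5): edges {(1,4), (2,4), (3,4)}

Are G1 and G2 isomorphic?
Yes, isomorphic

The graphs are isomorphic.
One valid mapping φ: V(G1) → V(G2): 0→4, 1→1, 2→2, 3→0, 4→3

Verify φ preserves adjacency — for each edge of G1, its image is an edge of G2:
  (0,1) → (φ(0),φ(1)) = (1,4) ∈ E(G2) ✓
  (0,2) → (φ(0),φ(2)) = (2,4) ∈ E(G2) ✓
  (0,4) → (φ(0),φ(4)) = (3,4) ∈ E(G2) ✓
All 3 edges of G1 map to edges of G2, and |E(G1)| = |E(G2)| = 3, so φ is a bijection on edges as well as vertices. Hence G1 ≅ G2.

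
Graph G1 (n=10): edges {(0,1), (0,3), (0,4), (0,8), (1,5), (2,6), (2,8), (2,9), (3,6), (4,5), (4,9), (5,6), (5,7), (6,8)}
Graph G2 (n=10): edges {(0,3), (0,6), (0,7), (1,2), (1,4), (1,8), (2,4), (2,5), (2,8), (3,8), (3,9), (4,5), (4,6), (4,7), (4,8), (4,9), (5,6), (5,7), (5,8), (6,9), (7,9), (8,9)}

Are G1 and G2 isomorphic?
No, not isomorphic

The graphs are NOT isomorphic.

Counting triangles (3-cliques): G1 has 1, G2 has 13.
Triangle count is an isomorphism invariant, so differing triangle counts rule out isomorphism.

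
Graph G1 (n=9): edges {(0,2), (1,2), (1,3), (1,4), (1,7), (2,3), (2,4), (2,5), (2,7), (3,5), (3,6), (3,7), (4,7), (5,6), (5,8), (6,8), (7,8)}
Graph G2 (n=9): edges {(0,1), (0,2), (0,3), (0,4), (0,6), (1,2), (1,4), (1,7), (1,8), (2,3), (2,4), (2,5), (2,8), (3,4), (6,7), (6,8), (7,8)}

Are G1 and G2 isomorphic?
Yes, isomorphic

The graphs are isomorphic.
One valid mapping φ: V(G1) → V(G2): 0→5, 1→4, 2→2, 3→1, 4→3, 5→8, 6→7, 7→0, 8→6

Verify φ preserves adjacency — for each edge of G1, its image is an edge of G2:
  (0,2) → (φ(0),φ(2)) = (2,5) ∈ E(G2) ✓
  (1,2) → (φ(1),φ(2)) = (2,4) ∈ E(G2) ✓
  (1,3) → (φ(1),φ(3)) = (1,4) ∈ E(G2) ✓
  (1,4) → (φ(1),φ(4)) = (3,4) ∈ E(G2) ✓
  (1,7) → (φ(1),φ(7)) = (0,4) ∈ E(G2) ✓
  (2,3) → (φ(2),φ(3)) = (1,2) ∈ E(G2) ✓
  (2,4) → (φ(2),φ(4)) = (2,3) ∈ E(G2) ✓
  (2,5) → (φ(2),φ(5)) = (2,8) ∈ E(G2) ✓
  (2,7) → (φ(2),φ(7)) = (0,2) ∈ E(G2) ✓
  (3,5) → (φ(3),φ(5)) = (1,8) ∈ E(G2) ✓
  (3,6) → (φ(3),φ(6)) = (1,7) ∈ E(G2) ✓
  (3,7) → (φ(3),φ(7)) = (0,1) ∈ E(G2) ✓
  (4,7) → (φ(4),φ(7)) = (0,3) ∈ E(G2) ✓
  (5,6) → (φ(5),φ(6)) = (7,8) ∈ E(G2) ✓
  (5,8) → (φ(5),φ(8)) = (6,8) ∈ E(G2) ✓
  (6,8) → (φ(6),φ(8)) = (6,7) ∈ E(G2) ✓
  (7,8) → (φ(7),φ(8)) = (0,6) ∈ E(G2) ✓
All 17 edges of G1 map to edges of G2, and |E(G1)| = |E(G2)| = 17, so φ is a bijection on edges as well as vertices. Hence G1 ≅ G2.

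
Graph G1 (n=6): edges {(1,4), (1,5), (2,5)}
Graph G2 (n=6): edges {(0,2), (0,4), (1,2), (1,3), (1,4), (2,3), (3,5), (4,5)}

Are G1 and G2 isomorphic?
No, not isomorphic

The graphs are NOT isomorphic.

Counting triangles (3-cliques): G1 has 0, G2 has 1.
Triangle count is an isomorphism invariant, so differing triangle counts rule out isomorphism.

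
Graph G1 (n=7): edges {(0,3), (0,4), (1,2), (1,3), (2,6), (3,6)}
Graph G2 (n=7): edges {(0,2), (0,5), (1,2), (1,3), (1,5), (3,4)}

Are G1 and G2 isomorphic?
Yes, isomorphic

The graphs are isomorphic.
One valid mapping φ: V(G1) → V(G2): 0→3, 1→2, 2→0, 3→1, 4→4, 5→6, 6→5

Verify φ preserves adjacency — for each edge of G1, its image is an edge of G2:
  (0,3) → (φ(0),φ(3)) = (1,3) ∈ E(G2) ✓
  (0,4) → (φ(0),φ(4)) = (3,4) ∈ E(G2) ✓
  (1,2) → (φ(1),φ(2)) = (0,2) ∈ E(G2) ✓
  (1,3) → (φ(1),φ(3)) = (1,2) ∈ E(G2) ✓
  (2,6) → (φ(2),φ(6)) = (0,5) ∈ E(G2) ✓
  (3,6) → (φ(3),φ(6)) = (1,5) ∈ E(G2) ✓
All 6 edges of G1 map to edges of G2, and |E(G1)| = |E(G2)| = 6, so φ is a bijection on edges as well as vertices. Hence G1 ≅ G2.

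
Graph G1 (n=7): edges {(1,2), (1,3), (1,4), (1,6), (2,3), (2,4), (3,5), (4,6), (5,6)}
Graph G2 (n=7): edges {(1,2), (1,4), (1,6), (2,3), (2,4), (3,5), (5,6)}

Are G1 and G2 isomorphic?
No, not isomorphic

The graphs are NOT isomorphic.

Counting edges: G1 has 9 edge(s); G2 has 7 edge(s).
Edge count is an isomorphism invariant (a bijection on vertices induces a bijection on edges), so differing edge counts rule out isomorphism.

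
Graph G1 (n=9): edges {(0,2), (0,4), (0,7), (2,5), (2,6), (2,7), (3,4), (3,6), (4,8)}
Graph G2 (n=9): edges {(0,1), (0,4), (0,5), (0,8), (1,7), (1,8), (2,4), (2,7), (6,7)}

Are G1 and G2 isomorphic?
Yes, isomorphic

The graphs are isomorphic.
One valid mapping φ: V(G1) → V(G2): 0→1, 1→3, 2→0, 3→2, 4→7, 5→5, 6→4, 7→8, 8→6

Verify φ preserves adjacency — for each edge of G1, its image is an edge of G2:
  (0,2) → (φ(0),φ(2)) = (0,1) ∈ E(G2) ✓
  (0,4) → (φ(0),φ(4)) = (1,7) ∈ E(G2) ✓
  (0,7) → (φ(0),φ(7)) = (1,8) ∈ E(G2) ✓
  (2,5) → (φ(2),φ(5)) = (0,5) ∈ E(G2) ✓
  (2,6) → (φ(2),φ(6)) = (0,4) ∈ E(G2) ✓
  (2,7) → (φ(2),φ(7)) = (0,8) ∈ E(G2) ✓
  (3,4) → (φ(3),φ(4)) = (2,7) ∈ E(G2) ✓
  (3,6) → (φ(3),φ(6)) = (2,4) ∈ E(G2) ✓
  (4,8) → (φ(4),φ(8)) = (6,7) ∈ E(G2) ✓
All 9 edges of G1 map to edges of G2, and |E(G1)| = |E(G2)| = 9, so φ is a bijection on edges as well as vertices. Hence G1 ≅ G2.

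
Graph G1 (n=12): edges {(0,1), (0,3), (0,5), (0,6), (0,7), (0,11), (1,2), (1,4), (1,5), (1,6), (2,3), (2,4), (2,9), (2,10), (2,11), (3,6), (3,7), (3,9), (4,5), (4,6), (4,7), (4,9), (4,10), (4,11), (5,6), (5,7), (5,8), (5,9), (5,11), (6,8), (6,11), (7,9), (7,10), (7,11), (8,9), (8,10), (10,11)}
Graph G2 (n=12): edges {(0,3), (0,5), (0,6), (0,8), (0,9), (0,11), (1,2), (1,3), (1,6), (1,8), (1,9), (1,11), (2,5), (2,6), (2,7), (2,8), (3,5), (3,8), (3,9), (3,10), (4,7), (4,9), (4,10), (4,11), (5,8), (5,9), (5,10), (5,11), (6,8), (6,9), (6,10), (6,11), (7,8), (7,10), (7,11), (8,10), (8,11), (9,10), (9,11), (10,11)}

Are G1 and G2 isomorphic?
No, not isomorphic

The graphs are NOT isomorphic.

Degrees in G1: deg(0)=6, deg(1)=5, deg(2)=6, deg(3)=5, deg(4)=8, deg(5)=8, deg(6)=7, deg(7)=7, deg(8)=4, deg(9)=6, deg(10)=5, deg(11)=7.
Sorted degree sequence of G1: [8, 8, 7, 7, 7, 6, 6, 6, 5, 5, 5, 4].
Degrees in G2: deg(0)=6, deg(1)=6, deg(2)=5, deg(3)=6, deg(4)=4, deg(5)=7, deg(6)=7, deg(7)=5, deg(8)=9, deg(9)=8, deg(10)=8, deg(11)=9.
Sorted degree sequence of G2: [9, 9, 8, 8, 7, 7, 6, 6, 6, 5, 5, 4].
The (sorted) degree sequence is an isomorphism invariant, so since G1 and G2 have different degree sequences they cannot be isomorphic.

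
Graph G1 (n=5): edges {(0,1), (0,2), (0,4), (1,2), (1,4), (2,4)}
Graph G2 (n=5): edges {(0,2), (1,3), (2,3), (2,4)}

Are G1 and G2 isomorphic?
No, not isomorphic

The graphs are NOT isomorphic.

Counting triangles (3-cliques): G1 has 4, G2 has 0.
Triangle count is an isomorphism invariant, so differing triangle counts rule out isomorphism.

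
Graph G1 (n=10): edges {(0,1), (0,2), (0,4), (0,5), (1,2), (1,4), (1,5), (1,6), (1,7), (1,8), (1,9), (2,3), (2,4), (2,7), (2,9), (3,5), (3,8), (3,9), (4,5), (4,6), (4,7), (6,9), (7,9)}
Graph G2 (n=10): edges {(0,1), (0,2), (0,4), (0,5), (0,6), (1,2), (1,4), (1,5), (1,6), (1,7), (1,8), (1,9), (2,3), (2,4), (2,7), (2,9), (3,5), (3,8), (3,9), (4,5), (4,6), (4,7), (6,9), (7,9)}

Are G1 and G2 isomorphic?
No, not isomorphic

The graphs are NOT isomorphic.

Counting edges: G1 has 23 edge(s); G2 has 24 edge(s).
Edge count is an isomorphism invariant (a bijection on vertices induces a bijection on edges), so differing edge counts rule out isomorphism.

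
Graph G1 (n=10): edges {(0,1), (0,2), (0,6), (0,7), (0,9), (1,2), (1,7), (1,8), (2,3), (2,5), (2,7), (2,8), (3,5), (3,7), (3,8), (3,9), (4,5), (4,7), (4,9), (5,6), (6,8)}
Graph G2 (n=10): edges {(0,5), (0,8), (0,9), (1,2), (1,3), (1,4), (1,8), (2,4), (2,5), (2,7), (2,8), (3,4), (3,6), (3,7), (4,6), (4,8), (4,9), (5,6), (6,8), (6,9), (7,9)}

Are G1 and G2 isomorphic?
Yes, isomorphic

The graphs are isomorphic.
One valid mapping φ: V(G1) → V(G2): 0→2, 1→1, 2→4, 3→6, 4→0, 5→9, 6→7, 7→8, 8→3, 9→5

Verify φ preserves adjacency — for each edge of G1, its image is an edge of G2:
  (0,1) → (φ(0),φ(1)) = (1,2) ∈ E(G2) ✓
  (0,2) → (φ(0),φ(2)) = (2,4) ∈ E(G2) ✓
  (0,6) → (φ(0),φ(6)) = (2,7) ∈ E(G2) ✓
  (0,7) → (φ(0),φ(7)) = (2,8) ∈ E(G2) ✓
  (0,9) → (φ(0),φ(9)) = (2,5) ∈ E(G2) ✓
  (1,2) → (φ(1),φ(2)) = (1,4) ∈ E(G2) ✓
  (1,7) → (φ(1),φ(7)) = (1,8) ∈ E(G2) ✓
  (1,8) → (φ(1),φ(8)) = (1,3) ∈ E(G2) ✓
  (2,3) → (φ(2),φ(3)) = (4,6) ∈ E(G2) ✓
  (2,5) → (φ(2),φ(5)) = (4,9) ∈ E(G2) ✓
  (2,7) → (φ(2),φ(7)) = (4,8) ∈ E(G2) ✓
  (2,8) → (φ(2),φ(8)) = (3,4) ∈ E(G2) ✓
  (3,5) → (φ(3),φ(5)) = (6,9) ∈ E(G2) ✓
  (3,7) → (φ(3),φ(7)) = (6,8) ∈ E(G2) ✓
  (3,8) → (φ(3),φ(8)) = (3,6) ∈ E(G2) ✓
  (3,9) → (φ(3),φ(9)) = (5,6) ∈ E(G2) ✓
  (4,5) → (φ(4),φ(5)) = (0,9) ∈ E(G2) ✓
  (4,7) → (φ(4),φ(7)) = (0,8) ∈ E(G2) ✓
  (4,9) → (φ(4),φ(9)) = (0,5) ∈ E(G2) ✓
  (5,6) → (φ(5),φ(6)) = (7,9) ∈ E(G2) ✓
  (6,8) → (φ(6),φ(8)) = (3,7) ∈ E(G2) ✓
All 21 edges of G1 map to edges of G2, and |E(G1)| = |E(G2)| = 21, so φ is a bijection on edges as well as vertices. Hence G1 ≅ G2.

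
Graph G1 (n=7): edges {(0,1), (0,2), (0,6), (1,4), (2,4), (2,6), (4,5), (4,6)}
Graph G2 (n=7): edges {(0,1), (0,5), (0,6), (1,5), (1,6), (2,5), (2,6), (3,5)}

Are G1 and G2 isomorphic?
Yes, isomorphic

The graphs are isomorphic.
One valid mapping φ: V(G1) → V(G2): 0→6, 1→2, 2→1, 3→4, 4→5, 5→3, 6→0

Verify φ preserves adjacency — for each edge of G1, its image is an edge of G2:
  (0,1) → (φ(0),φ(1)) = (2,6) ∈ E(G2) ✓
  (0,2) → (φ(0),φ(2)) = (1,6) ∈ E(G2) ✓
  (0,6) → (φ(0),φ(6)) = (0,6) ∈ E(G2) ✓
  (1,4) → (φ(1),φ(4)) = (2,5) ∈ E(G2) ✓
  (2,4) → (φ(2),φ(4)) = (1,5) ∈ E(G2) ✓
  (2,6) → (φ(2),φ(6)) = (0,1) ∈ E(G2) ✓
  (4,5) → (φ(4),φ(5)) = (3,5) ∈ E(G2) ✓
  (4,6) → (φ(4),φ(6)) = (0,5) ∈ E(G2) ✓
All 8 edges of G1 map to edges of G2, and |E(G1)| = |E(G2)| = 8, so φ is a bijection on edges as well as vertices. Hence G1 ≅ G2.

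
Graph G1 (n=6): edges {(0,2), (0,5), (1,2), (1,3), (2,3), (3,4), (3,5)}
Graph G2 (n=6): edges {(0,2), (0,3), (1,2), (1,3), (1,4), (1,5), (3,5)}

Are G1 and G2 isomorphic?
Yes, isomorphic

The graphs are isomorphic.
One valid mapping φ: V(G1) → V(G2): 0→0, 1→5, 2→3, 3→1, 4→4, 5→2

Verify φ preserves adjacency — for each edge of G1, its image is an edge of G2:
  (0,2) → (φ(0),φ(2)) = (0,3) ∈ E(G2) ✓
  (0,5) → (φ(0),φ(5)) = (0,2) ∈ E(G2) ✓
  (1,2) → (φ(1),φ(2)) = (3,5) ∈ E(G2) ✓
  (1,3) → (φ(1),φ(3)) = (1,5) ∈ E(G2) ✓
  (2,3) → (φ(2),φ(3)) = (1,3) ∈ E(G2) ✓
  (3,4) → (φ(3),φ(4)) = (1,4) ∈ E(G2) ✓
  (3,5) → (φ(3),φ(5)) = (1,2) ∈ E(G2) ✓
All 7 edges of G1 map to edges of G2, and |E(G1)| = |E(G2)| = 7, so φ is a bijection on edges as well as vertices. Hence G1 ≅ G2.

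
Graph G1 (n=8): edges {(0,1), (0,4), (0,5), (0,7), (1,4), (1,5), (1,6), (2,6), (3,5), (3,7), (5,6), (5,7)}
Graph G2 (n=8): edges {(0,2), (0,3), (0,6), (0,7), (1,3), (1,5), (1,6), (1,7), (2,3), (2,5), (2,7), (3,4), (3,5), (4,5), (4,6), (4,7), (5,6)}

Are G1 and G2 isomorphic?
No, not isomorphic

The graphs are NOT isomorphic.

Counting triangles (3-cliques): G1 has 5, G2 has 7.
Triangle count is an isomorphism invariant, so differing triangle counts rule out isomorphism.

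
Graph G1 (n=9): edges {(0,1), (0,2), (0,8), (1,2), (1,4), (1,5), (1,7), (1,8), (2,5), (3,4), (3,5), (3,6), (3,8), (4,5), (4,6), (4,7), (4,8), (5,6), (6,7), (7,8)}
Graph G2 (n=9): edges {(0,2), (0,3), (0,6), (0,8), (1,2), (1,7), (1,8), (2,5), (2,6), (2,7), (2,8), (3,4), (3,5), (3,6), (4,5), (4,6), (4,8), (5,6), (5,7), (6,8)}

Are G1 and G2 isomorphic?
Yes, isomorphic

The graphs are isomorphic.
One valid mapping φ: V(G1) → V(G2): 0→1, 1→2, 2→7, 3→4, 4→6, 5→5, 6→3, 7→0, 8→8

Verify φ preserves adjacency — for each edge of G1, its image is an edge of G2:
  (0,1) → (φ(0),φ(1)) = (1,2) ∈ E(G2) ✓
  (0,2) → (φ(0),φ(2)) = (1,7) ∈ E(G2) ✓
  (0,8) → (φ(0),φ(8)) = (1,8) ∈ E(G2) ✓
  (1,2) → (φ(1),φ(2)) = (2,7) ∈ E(G2) ✓
  (1,4) → (φ(1),φ(4)) = (2,6) ∈ E(G2) ✓
  (1,5) → (φ(1),φ(5)) = (2,5) ∈ E(G2) ✓
  (1,7) → (φ(1),φ(7)) = (0,2) ∈ E(G2) ✓
  (1,8) → (φ(1),φ(8)) = (2,8) ∈ E(G2) ✓
  (2,5) → (φ(2),φ(5)) = (5,7) ∈ E(G2) ✓
  (3,4) → (φ(3),φ(4)) = (4,6) ∈ E(G2) ✓
  (3,5) → (φ(3),φ(5)) = (4,5) ∈ E(G2) ✓
  (3,6) → (φ(3),φ(6)) = (3,4) ∈ E(G2) ✓
  (3,8) → (φ(3),φ(8)) = (4,8) ∈ E(G2) ✓
  (4,5) → (φ(4),φ(5)) = (5,6) ∈ E(G2) ✓
  (4,6) → (φ(4),φ(6)) = (3,6) ∈ E(G2) ✓
  (4,7) → (φ(4),φ(7)) = (0,6) ∈ E(G2) ✓
  (4,8) → (φ(4),φ(8)) = (6,8) ∈ E(G2) ✓
  (5,6) → (φ(5),φ(6)) = (3,5) ∈ E(G2) ✓
  (6,7) → (φ(6),φ(7)) = (0,3) ∈ E(G2) ✓
  (7,8) → (φ(7),φ(8)) = (0,8) ∈ E(G2) ✓
All 20 edges of G1 map to edges of G2, and |E(G1)| = |E(G2)| = 20, so φ is a bijection on edges as well as vertices. Hence G1 ≅ G2.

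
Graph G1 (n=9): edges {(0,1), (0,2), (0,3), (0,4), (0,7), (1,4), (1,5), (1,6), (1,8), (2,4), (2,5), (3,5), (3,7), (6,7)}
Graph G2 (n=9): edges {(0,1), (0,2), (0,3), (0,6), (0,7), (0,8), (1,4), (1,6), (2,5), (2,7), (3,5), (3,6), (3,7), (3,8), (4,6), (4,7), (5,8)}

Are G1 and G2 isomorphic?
No, not isomorphic

The graphs are NOT isomorphic.

Counting triangles (3-cliques): G1 has 3, G2 has 7.
Triangle count is an isomorphism invariant, so differing triangle counts rule out isomorphism.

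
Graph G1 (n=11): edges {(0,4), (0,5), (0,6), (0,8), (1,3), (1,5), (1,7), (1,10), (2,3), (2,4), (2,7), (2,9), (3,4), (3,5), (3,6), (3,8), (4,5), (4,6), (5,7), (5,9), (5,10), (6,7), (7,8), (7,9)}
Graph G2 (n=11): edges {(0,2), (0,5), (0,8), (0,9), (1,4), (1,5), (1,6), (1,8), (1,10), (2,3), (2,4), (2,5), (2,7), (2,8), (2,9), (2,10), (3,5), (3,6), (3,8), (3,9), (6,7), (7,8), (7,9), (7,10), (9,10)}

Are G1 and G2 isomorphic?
No, not isomorphic

The graphs are NOT isomorphic.

Degrees in G1: deg(0)=4, deg(1)=4, deg(2)=4, deg(3)=6, deg(4)=5, deg(5)=7, deg(6)=4, deg(7)=6, deg(8)=3, deg(9)=3, deg(10)=2.
Sorted degree sequence of G1: [7, 6, 6, 5, 4, 4, 4, 4, 3, 3, 2].
Degrees in G2: deg(0)=4, deg(1)=5, deg(2)=8, deg(3)=5, deg(4)=2, deg(5)=4, deg(6)=3, deg(7)=5, deg(8)=5, deg(9)=5, deg(10)=4.
Sorted degree sequence of G2: [8, 5, 5, 5, 5, 5, 4, 4, 4, 3, 2].
The (sorted) degree sequence is an isomorphism invariant, so since G1 and G2 have different degree sequences they cannot be isomorphic.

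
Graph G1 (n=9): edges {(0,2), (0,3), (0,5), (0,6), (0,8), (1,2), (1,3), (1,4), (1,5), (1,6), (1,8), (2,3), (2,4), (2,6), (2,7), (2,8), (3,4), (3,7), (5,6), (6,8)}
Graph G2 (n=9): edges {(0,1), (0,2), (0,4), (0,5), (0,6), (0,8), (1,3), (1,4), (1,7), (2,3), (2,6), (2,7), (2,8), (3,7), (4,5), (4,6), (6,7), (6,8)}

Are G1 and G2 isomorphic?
No, not isomorphic

The graphs are NOT isomorphic.

Degrees in G1: deg(0)=5, deg(1)=6, deg(2)=7, deg(3)=5, deg(4)=3, deg(5)=3, deg(6)=5, deg(7)=2, deg(8)=4.
Sorted degree sequence of G1: [7, 6, 5, 5, 5, 4, 3, 3, 2].
Degrees in G2: deg(0)=6, deg(1)=4, deg(2)=5, deg(3)=3, deg(4)=4, deg(5)=2, deg(6)=5, deg(7)=4, deg(8)=3.
Sorted degree sequence of G2: [6, 5, 5, 4, 4, 4, 3, 3, 2].
The (sorted) degree sequence is an isomorphism invariant, so since G1 and G2 have different degree sequences they cannot be isomorphic.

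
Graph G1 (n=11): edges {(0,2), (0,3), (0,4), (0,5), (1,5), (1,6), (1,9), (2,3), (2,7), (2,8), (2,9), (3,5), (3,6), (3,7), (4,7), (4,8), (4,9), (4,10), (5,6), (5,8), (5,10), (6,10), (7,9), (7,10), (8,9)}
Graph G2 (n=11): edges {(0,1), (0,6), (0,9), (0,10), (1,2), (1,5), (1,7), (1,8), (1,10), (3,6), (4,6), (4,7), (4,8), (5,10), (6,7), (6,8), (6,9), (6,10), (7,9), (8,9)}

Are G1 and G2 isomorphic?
No, not isomorphic

The graphs are NOT isomorphic.

Degrees in G1: deg(0)=4, deg(1)=3, deg(2)=5, deg(3)=5, deg(4)=5, deg(5)=6, deg(6)=4, deg(7)=5, deg(8)=4, deg(9)=5, deg(10)=4.
Sorted degree sequence of G1: [6, 5, 5, 5, 5, 5, 4, 4, 4, 4, 3].
Degrees in G2: deg(0)=4, deg(1)=6, deg(2)=1, deg(3)=1, deg(4)=3, deg(5)=2, deg(6)=7, deg(7)=4, deg(8)=4, deg(9)=4, deg(10)=4.
Sorted degree sequence of G2: [7, 6, 4, 4, 4, 4, 4, 3, 2, 1, 1].
The (sorted) degree sequence is an isomorphism invariant, so since G1 and G2 have different degree sequences they cannot be isomorphic.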